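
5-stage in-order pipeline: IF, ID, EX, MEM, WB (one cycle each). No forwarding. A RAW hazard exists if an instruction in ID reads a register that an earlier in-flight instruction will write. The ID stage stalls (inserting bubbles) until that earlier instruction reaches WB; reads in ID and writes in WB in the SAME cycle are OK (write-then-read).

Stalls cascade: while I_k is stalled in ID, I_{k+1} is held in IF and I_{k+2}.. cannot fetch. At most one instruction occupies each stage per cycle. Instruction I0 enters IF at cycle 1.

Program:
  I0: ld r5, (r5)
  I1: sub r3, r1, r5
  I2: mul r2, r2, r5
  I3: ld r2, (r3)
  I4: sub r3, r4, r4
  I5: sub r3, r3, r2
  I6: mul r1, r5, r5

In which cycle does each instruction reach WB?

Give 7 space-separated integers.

I0 ld r5 <- r5: IF@1 ID@2 stall=0 (-) EX@3 MEM@4 WB@5
I1 sub r3 <- r1,r5: IF@2 ID@3 stall=2 (RAW on I0.r5 (WB@5)) EX@6 MEM@7 WB@8
I2 mul r2 <- r2,r5: IF@3 ID@6 stall=0 (-) EX@7 MEM@8 WB@9
I3 ld r2 <- r3: IF@6 ID@7 stall=1 (RAW on I1.r3 (WB@8)) EX@9 MEM@10 WB@11
I4 sub r3 <- r4,r4: IF@7 ID@9 stall=0 (-) EX@10 MEM@11 WB@12
I5 sub r3 <- r3,r2: IF@9 ID@10 stall=2 (RAW on I4.r3 (WB@12)) EX@13 MEM@14 WB@15
I6 mul r1 <- r5,r5: IF@10 ID@13 stall=0 (-) EX@14 MEM@15 WB@16

Answer: 5 8 9 11 12 15 16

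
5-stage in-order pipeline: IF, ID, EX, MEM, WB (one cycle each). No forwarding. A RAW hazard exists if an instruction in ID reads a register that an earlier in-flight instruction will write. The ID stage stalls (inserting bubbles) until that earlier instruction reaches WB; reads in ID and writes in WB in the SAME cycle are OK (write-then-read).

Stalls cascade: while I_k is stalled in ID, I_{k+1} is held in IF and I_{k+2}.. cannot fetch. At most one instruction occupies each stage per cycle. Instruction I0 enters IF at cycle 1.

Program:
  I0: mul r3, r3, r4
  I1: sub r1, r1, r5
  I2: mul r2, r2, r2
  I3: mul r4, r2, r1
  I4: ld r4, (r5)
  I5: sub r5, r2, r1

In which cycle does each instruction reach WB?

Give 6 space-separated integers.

Answer: 5 6 7 10 11 12

Derivation:
I0 mul r3 <- r3,r4: IF@1 ID@2 stall=0 (-) EX@3 MEM@4 WB@5
I1 sub r1 <- r1,r5: IF@2 ID@3 stall=0 (-) EX@4 MEM@5 WB@6
I2 mul r2 <- r2,r2: IF@3 ID@4 stall=0 (-) EX@5 MEM@6 WB@7
I3 mul r4 <- r2,r1: IF@4 ID@5 stall=2 (RAW on I2.r2 (WB@7)) EX@8 MEM@9 WB@10
I4 ld r4 <- r5: IF@5 ID@8 stall=0 (-) EX@9 MEM@10 WB@11
I5 sub r5 <- r2,r1: IF@8 ID@9 stall=0 (-) EX@10 MEM@11 WB@12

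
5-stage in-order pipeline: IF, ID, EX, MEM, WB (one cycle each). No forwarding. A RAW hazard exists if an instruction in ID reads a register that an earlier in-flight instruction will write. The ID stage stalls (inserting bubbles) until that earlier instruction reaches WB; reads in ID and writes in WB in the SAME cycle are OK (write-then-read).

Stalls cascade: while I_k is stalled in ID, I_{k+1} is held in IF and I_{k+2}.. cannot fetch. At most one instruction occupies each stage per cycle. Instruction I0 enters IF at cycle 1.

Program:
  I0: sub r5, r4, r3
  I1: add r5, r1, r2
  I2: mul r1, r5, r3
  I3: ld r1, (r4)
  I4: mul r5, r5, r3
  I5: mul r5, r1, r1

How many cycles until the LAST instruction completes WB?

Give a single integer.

Answer: 13

Derivation:
I0 sub r5 <- r4,r3: IF@1 ID@2 stall=0 (-) EX@3 MEM@4 WB@5
I1 add r5 <- r1,r2: IF@2 ID@3 stall=0 (-) EX@4 MEM@5 WB@6
I2 mul r1 <- r5,r3: IF@3 ID@4 stall=2 (RAW on I1.r5 (WB@6)) EX@7 MEM@8 WB@9
I3 ld r1 <- r4: IF@4 ID@7 stall=0 (-) EX@8 MEM@9 WB@10
I4 mul r5 <- r5,r3: IF@7 ID@8 stall=0 (-) EX@9 MEM@10 WB@11
I5 mul r5 <- r1,r1: IF@8 ID@9 stall=1 (RAW on I3.r1 (WB@10)) EX@11 MEM@12 WB@13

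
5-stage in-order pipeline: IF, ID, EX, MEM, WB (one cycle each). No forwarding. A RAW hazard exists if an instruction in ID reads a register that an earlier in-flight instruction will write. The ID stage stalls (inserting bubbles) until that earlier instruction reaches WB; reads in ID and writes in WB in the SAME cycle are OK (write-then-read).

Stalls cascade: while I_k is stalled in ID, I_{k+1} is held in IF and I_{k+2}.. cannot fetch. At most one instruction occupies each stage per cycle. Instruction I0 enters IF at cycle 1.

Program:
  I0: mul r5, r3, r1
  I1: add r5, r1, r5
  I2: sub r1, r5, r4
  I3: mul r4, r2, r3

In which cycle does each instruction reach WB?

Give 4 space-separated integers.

I0 mul r5 <- r3,r1: IF@1 ID@2 stall=0 (-) EX@3 MEM@4 WB@5
I1 add r5 <- r1,r5: IF@2 ID@3 stall=2 (RAW on I0.r5 (WB@5)) EX@6 MEM@7 WB@8
I2 sub r1 <- r5,r4: IF@3 ID@6 stall=2 (RAW on I1.r5 (WB@8)) EX@9 MEM@10 WB@11
I3 mul r4 <- r2,r3: IF@6 ID@9 stall=0 (-) EX@10 MEM@11 WB@12

Answer: 5 8 11 12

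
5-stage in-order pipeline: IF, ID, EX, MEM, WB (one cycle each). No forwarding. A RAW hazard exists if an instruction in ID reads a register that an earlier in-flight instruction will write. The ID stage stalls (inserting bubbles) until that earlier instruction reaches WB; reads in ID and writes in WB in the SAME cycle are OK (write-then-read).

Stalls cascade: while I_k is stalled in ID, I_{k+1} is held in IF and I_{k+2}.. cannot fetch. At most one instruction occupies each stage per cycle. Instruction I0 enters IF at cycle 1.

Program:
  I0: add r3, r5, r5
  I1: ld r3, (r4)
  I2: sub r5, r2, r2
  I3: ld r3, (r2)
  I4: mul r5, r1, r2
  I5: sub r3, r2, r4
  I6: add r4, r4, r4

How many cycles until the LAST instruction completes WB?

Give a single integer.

I0 add r3 <- r5,r5: IF@1 ID@2 stall=0 (-) EX@3 MEM@4 WB@5
I1 ld r3 <- r4: IF@2 ID@3 stall=0 (-) EX@4 MEM@5 WB@6
I2 sub r5 <- r2,r2: IF@3 ID@4 stall=0 (-) EX@5 MEM@6 WB@7
I3 ld r3 <- r2: IF@4 ID@5 stall=0 (-) EX@6 MEM@7 WB@8
I4 mul r5 <- r1,r2: IF@5 ID@6 stall=0 (-) EX@7 MEM@8 WB@9
I5 sub r3 <- r2,r4: IF@6 ID@7 stall=0 (-) EX@8 MEM@9 WB@10
I6 add r4 <- r4,r4: IF@7 ID@8 stall=0 (-) EX@9 MEM@10 WB@11

Answer: 11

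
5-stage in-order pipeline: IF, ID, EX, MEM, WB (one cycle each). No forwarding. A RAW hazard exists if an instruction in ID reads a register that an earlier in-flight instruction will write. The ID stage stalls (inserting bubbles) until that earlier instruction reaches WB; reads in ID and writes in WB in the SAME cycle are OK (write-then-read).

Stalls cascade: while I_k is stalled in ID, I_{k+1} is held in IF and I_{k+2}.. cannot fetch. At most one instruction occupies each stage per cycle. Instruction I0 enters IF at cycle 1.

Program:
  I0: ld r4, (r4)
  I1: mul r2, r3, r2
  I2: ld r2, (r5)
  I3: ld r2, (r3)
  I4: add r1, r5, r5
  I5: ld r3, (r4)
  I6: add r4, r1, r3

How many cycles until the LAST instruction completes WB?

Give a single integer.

I0 ld r4 <- r4: IF@1 ID@2 stall=0 (-) EX@3 MEM@4 WB@5
I1 mul r2 <- r3,r2: IF@2 ID@3 stall=0 (-) EX@4 MEM@5 WB@6
I2 ld r2 <- r5: IF@3 ID@4 stall=0 (-) EX@5 MEM@6 WB@7
I3 ld r2 <- r3: IF@4 ID@5 stall=0 (-) EX@6 MEM@7 WB@8
I4 add r1 <- r5,r5: IF@5 ID@6 stall=0 (-) EX@7 MEM@8 WB@9
I5 ld r3 <- r4: IF@6 ID@7 stall=0 (-) EX@8 MEM@9 WB@10
I6 add r4 <- r1,r3: IF@7 ID@8 stall=2 (RAW on I5.r3 (WB@10)) EX@11 MEM@12 WB@13

Answer: 13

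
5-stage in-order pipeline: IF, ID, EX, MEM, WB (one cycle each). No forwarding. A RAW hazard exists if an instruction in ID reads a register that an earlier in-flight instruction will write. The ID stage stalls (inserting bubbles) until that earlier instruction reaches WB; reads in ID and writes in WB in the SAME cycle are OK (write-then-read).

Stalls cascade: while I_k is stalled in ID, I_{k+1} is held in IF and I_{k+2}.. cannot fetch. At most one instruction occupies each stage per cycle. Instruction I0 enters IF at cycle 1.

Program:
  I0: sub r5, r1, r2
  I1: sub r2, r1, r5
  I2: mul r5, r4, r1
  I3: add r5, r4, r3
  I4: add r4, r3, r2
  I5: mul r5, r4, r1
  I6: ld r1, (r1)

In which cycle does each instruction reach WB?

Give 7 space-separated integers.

Answer: 5 8 9 10 11 14 15

Derivation:
I0 sub r5 <- r1,r2: IF@1 ID@2 stall=0 (-) EX@3 MEM@4 WB@5
I1 sub r2 <- r1,r5: IF@2 ID@3 stall=2 (RAW on I0.r5 (WB@5)) EX@6 MEM@7 WB@8
I2 mul r5 <- r4,r1: IF@3 ID@6 stall=0 (-) EX@7 MEM@8 WB@9
I3 add r5 <- r4,r3: IF@6 ID@7 stall=0 (-) EX@8 MEM@9 WB@10
I4 add r4 <- r3,r2: IF@7 ID@8 stall=0 (-) EX@9 MEM@10 WB@11
I5 mul r5 <- r4,r1: IF@8 ID@9 stall=2 (RAW on I4.r4 (WB@11)) EX@12 MEM@13 WB@14
I6 ld r1 <- r1: IF@9 ID@12 stall=0 (-) EX@13 MEM@14 WB@15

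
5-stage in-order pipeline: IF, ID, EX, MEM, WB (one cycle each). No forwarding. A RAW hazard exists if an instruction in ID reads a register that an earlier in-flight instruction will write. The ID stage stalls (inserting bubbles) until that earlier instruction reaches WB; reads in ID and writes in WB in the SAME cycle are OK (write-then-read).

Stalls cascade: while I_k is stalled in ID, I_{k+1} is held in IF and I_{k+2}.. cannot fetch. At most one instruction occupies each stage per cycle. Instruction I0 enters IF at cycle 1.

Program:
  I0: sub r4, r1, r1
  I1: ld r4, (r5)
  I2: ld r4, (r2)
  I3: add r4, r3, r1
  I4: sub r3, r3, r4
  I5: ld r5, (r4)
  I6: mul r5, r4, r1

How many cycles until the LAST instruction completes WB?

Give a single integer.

I0 sub r4 <- r1,r1: IF@1 ID@2 stall=0 (-) EX@3 MEM@4 WB@5
I1 ld r4 <- r5: IF@2 ID@3 stall=0 (-) EX@4 MEM@5 WB@6
I2 ld r4 <- r2: IF@3 ID@4 stall=0 (-) EX@5 MEM@6 WB@7
I3 add r4 <- r3,r1: IF@4 ID@5 stall=0 (-) EX@6 MEM@7 WB@8
I4 sub r3 <- r3,r4: IF@5 ID@6 stall=2 (RAW on I3.r4 (WB@8)) EX@9 MEM@10 WB@11
I5 ld r5 <- r4: IF@6 ID@9 stall=0 (-) EX@10 MEM@11 WB@12
I6 mul r5 <- r4,r1: IF@9 ID@10 stall=0 (-) EX@11 MEM@12 WB@13

Answer: 13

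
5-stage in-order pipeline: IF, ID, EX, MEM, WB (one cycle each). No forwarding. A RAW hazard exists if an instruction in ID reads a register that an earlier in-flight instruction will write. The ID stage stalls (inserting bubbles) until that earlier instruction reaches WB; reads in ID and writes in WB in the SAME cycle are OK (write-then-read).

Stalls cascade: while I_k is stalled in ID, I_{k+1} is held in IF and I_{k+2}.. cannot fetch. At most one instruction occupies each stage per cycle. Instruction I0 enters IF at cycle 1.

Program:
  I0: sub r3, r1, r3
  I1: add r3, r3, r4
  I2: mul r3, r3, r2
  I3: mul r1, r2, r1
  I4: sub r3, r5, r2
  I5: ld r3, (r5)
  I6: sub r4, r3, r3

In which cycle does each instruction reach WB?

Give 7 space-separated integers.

Answer: 5 8 11 12 13 14 17

Derivation:
I0 sub r3 <- r1,r3: IF@1 ID@2 stall=0 (-) EX@3 MEM@4 WB@5
I1 add r3 <- r3,r4: IF@2 ID@3 stall=2 (RAW on I0.r3 (WB@5)) EX@6 MEM@7 WB@8
I2 mul r3 <- r3,r2: IF@3 ID@6 stall=2 (RAW on I1.r3 (WB@8)) EX@9 MEM@10 WB@11
I3 mul r1 <- r2,r1: IF@6 ID@9 stall=0 (-) EX@10 MEM@11 WB@12
I4 sub r3 <- r5,r2: IF@9 ID@10 stall=0 (-) EX@11 MEM@12 WB@13
I5 ld r3 <- r5: IF@10 ID@11 stall=0 (-) EX@12 MEM@13 WB@14
I6 sub r4 <- r3,r3: IF@11 ID@12 stall=2 (RAW on I5.r3 (WB@14)) EX@15 MEM@16 WB@17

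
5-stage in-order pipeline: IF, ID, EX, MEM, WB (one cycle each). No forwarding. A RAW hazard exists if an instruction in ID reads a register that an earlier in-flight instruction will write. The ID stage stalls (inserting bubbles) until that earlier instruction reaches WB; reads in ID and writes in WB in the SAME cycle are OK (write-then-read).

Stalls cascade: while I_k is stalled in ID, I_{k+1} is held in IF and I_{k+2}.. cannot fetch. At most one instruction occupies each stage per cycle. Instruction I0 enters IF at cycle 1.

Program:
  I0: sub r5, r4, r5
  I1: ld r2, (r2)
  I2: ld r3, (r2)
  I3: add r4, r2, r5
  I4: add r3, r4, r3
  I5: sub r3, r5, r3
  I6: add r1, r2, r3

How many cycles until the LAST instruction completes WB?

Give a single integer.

Answer: 19

Derivation:
I0 sub r5 <- r4,r5: IF@1 ID@2 stall=0 (-) EX@3 MEM@4 WB@5
I1 ld r2 <- r2: IF@2 ID@3 stall=0 (-) EX@4 MEM@5 WB@6
I2 ld r3 <- r2: IF@3 ID@4 stall=2 (RAW on I1.r2 (WB@6)) EX@7 MEM@8 WB@9
I3 add r4 <- r2,r5: IF@4 ID@7 stall=0 (-) EX@8 MEM@9 WB@10
I4 add r3 <- r4,r3: IF@7 ID@8 stall=2 (RAW on I3.r4 (WB@10)) EX@11 MEM@12 WB@13
I5 sub r3 <- r5,r3: IF@8 ID@11 stall=2 (RAW on I4.r3 (WB@13)) EX@14 MEM@15 WB@16
I6 add r1 <- r2,r3: IF@11 ID@14 stall=2 (RAW on I5.r3 (WB@16)) EX@17 MEM@18 WB@19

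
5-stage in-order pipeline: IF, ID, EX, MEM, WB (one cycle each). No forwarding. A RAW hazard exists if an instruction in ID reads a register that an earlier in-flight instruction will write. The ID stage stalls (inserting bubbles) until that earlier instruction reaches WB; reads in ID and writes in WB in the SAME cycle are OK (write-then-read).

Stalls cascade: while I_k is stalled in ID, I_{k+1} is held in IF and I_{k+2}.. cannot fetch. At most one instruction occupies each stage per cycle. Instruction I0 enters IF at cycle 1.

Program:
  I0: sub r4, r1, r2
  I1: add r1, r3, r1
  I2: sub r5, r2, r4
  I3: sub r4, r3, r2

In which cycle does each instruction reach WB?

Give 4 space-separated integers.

Answer: 5 6 8 9

Derivation:
I0 sub r4 <- r1,r2: IF@1 ID@2 stall=0 (-) EX@3 MEM@4 WB@5
I1 add r1 <- r3,r1: IF@2 ID@3 stall=0 (-) EX@4 MEM@5 WB@6
I2 sub r5 <- r2,r4: IF@3 ID@4 stall=1 (RAW on I0.r4 (WB@5)) EX@6 MEM@7 WB@8
I3 sub r4 <- r3,r2: IF@4 ID@6 stall=0 (-) EX@7 MEM@8 WB@9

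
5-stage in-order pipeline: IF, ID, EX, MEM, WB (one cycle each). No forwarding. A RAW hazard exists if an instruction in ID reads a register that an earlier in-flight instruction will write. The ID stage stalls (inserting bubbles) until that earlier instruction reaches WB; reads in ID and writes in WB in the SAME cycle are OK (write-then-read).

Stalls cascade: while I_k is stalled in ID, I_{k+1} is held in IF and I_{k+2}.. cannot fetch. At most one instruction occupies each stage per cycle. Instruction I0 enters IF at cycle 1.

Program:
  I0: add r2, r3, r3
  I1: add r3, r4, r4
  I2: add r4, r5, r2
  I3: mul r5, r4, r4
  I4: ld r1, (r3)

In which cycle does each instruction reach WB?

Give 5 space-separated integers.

Answer: 5 6 8 11 12

Derivation:
I0 add r2 <- r3,r3: IF@1 ID@2 stall=0 (-) EX@3 MEM@4 WB@5
I1 add r3 <- r4,r4: IF@2 ID@3 stall=0 (-) EX@4 MEM@5 WB@6
I2 add r4 <- r5,r2: IF@3 ID@4 stall=1 (RAW on I0.r2 (WB@5)) EX@6 MEM@7 WB@8
I3 mul r5 <- r4,r4: IF@4 ID@6 stall=2 (RAW on I2.r4 (WB@8)) EX@9 MEM@10 WB@11
I4 ld r1 <- r3: IF@6 ID@9 stall=0 (-) EX@10 MEM@11 WB@12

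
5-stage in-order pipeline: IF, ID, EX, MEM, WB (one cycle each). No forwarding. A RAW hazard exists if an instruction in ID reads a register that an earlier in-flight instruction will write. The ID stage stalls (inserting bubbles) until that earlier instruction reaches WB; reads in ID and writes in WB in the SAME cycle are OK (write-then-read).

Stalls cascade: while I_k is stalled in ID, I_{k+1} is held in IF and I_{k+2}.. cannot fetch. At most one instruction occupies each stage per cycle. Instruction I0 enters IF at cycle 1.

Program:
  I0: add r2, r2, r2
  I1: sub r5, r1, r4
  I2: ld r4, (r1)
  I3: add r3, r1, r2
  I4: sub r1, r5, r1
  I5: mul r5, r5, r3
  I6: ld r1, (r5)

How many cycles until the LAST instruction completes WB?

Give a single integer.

I0 add r2 <- r2,r2: IF@1 ID@2 stall=0 (-) EX@3 MEM@4 WB@5
I1 sub r5 <- r1,r4: IF@2 ID@3 stall=0 (-) EX@4 MEM@5 WB@6
I2 ld r4 <- r1: IF@3 ID@4 stall=0 (-) EX@5 MEM@6 WB@7
I3 add r3 <- r1,r2: IF@4 ID@5 stall=0 (-) EX@6 MEM@7 WB@8
I4 sub r1 <- r5,r1: IF@5 ID@6 stall=0 (-) EX@7 MEM@8 WB@9
I5 mul r5 <- r5,r3: IF@6 ID@7 stall=1 (RAW on I3.r3 (WB@8)) EX@9 MEM@10 WB@11
I6 ld r1 <- r5: IF@7 ID@9 stall=2 (RAW on I5.r5 (WB@11)) EX@12 MEM@13 WB@14

Answer: 14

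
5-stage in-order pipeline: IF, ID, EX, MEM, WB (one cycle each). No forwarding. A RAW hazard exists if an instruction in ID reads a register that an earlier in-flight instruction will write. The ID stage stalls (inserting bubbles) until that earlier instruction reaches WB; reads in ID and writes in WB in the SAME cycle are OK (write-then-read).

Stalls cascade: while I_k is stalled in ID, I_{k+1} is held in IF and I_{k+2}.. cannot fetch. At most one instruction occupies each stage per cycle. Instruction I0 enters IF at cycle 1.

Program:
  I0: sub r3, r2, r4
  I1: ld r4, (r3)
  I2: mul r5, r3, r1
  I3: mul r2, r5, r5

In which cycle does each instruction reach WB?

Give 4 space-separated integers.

Answer: 5 8 9 12

Derivation:
I0 sub r3 <- r2,r4: IF@1 ID@2 stall=0 (-) EX@3 MEM@4 WB@5
I1 ld r4 <- r3: IF@2 ID@3 stall=2 (RAW on I0.r3 (WB@5)) EX@6 MEM@7 WB@8
I2 mul r5 <- r3,r1: IF@3 ID@6 stall=0 (-) EX@7 MEM@8 WB@9
I3 mul r2 <- r5,r5: IF@6 ID@7 stall=2 (RAW on I2.r5 (WB@9)) EX@10 MEM@11 WB@12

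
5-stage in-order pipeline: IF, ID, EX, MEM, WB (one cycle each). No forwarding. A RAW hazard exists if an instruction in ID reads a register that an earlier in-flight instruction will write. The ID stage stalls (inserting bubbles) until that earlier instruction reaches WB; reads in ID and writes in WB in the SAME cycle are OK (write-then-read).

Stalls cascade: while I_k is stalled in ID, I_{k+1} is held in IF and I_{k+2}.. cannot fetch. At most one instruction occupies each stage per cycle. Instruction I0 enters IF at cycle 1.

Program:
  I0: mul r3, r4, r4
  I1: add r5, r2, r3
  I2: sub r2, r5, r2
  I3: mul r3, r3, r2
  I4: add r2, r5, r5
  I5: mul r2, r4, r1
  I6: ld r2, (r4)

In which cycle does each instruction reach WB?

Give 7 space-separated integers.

Answer: 5 8 11 14 15 16 17

Derivation:
I0 mul r3 <- r4,r4: IF@1 ID@2 stall=0 (-) EX@3 MEM@4 WB@5
I1 add r5 <- r2,r3: IF@2 ID@3 stall=2 (RAW on I0.r3 (WB@5)) EX@6 MEM@7 WB@8
I2 sub r2 <- r5,r2: IF@3 ID@6 stall=2 (RAW on I1.r5 (WB@8)) EX@9 MEM@10 WB@11
I3 mul r3 <- r3,r2: IF@6 ID@9 stall=2 (RAW on I2.r2 (WB@11)) EX@12 MEM@13 WB@14
I4 add r2 <- r5,r5: IF@9 ID@12 stall=0 (-) EX@13 MEM@14 WB@15
I5 mul r2 <- r4,r1: IF@12 ID@13 stall=0 (-) EX@14 MEM@15 WB@16
I6 ld r2 <- r4: IF@13 ID@14 stall=0 (-) EX@15 MEM@16 WB@17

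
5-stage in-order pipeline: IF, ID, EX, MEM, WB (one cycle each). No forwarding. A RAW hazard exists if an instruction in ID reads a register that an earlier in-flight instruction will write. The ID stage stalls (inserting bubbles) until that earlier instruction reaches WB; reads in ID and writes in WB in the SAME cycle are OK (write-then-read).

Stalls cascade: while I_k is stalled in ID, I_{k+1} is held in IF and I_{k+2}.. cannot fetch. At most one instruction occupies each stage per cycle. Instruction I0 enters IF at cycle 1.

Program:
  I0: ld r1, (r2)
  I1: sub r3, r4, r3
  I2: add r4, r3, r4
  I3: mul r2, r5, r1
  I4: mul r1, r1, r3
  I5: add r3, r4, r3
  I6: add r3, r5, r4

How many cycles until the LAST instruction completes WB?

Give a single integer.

Answer: 13

Derivation:
I0 ld r1 <- r2: IF@1 ID@2 stall=0 (-) EX@3 MEM@4 WB@5
I1 sub r3 <- r4,r3: IF@2 ID@3 stall=0 (-) EX@4 MEM@5 WB@6
I2 add r4 <- r3,r4: IF@3 ID@4 stall=2 (RAW on I1.r3 (WB@6)) EX@7 MEM@8 WB@9
I3 mul r2 <- r5,r1: IF@4 ID@7 stall=0 (-) EX@8 MEM@9 WB@10
I4 mul r1 <- r1,r3: IF@7 ID@8 stall=0 (-) EX@9 MEM@10 WB@11
I5 add r3 <- r4,r3: IF@8 ID@9 stall=0 (-) EX@10 MEM@11 WB@12
I6 add r3 <- r5,r4: IF@9 ID@10 stall=0 (-) EX@11 MEM@12 WB@13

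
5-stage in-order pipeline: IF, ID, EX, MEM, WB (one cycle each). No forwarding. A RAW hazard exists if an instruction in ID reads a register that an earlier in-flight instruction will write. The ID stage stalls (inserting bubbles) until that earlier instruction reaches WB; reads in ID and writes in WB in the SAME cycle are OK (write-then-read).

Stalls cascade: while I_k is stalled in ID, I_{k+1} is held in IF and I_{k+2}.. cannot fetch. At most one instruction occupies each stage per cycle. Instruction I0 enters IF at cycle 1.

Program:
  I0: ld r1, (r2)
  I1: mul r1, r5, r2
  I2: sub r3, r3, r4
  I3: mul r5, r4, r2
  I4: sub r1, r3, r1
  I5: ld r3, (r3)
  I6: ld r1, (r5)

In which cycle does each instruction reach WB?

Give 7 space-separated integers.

I0 ld r1 <- r2: IF@1 ID@2 stall=0 (-) EX@3 MEM@4 WB@5
I1 mul r1 <- r5,r2: IF@2 ID@3 stall=0 (-) EX@4 MEM@5 WB@6
I2 sub r3 <- r3,r4: IF@3 ID@4 stall=0 (-) EX@5 MEM@6 WB@7
I3 mul r5 <- r4,r2: IF@4 ID@5 stall=0 (-) EX@6 MEM@7 WB@8
I4 sub r1 <- r3,r1: IF@5 ID@6 stall=1 (RAW on I2.r3 (WB@7)) EX@8 MEM@9 WB@10
I5 ld r3 <- r3: IF@6 ID@8 stall=0 (-) EX@9 MEM@10 WB@11
I6 ld r1 <- r5: IF@8 ID@9 stall=0 (-) EX@10 MEM@11 WB@12

Answer: 5 6 7 8 10 11 12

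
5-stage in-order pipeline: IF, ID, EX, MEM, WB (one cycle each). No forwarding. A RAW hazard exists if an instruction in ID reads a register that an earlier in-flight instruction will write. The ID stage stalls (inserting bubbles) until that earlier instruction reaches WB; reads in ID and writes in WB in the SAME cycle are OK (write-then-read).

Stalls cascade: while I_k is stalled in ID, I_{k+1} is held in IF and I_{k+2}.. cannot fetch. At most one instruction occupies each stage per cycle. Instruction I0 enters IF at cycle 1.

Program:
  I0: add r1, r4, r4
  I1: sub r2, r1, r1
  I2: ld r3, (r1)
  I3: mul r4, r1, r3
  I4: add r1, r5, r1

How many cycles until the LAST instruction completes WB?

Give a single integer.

Answer: 13

Derivation:
I0 add r1 <- r4,r4: IF@1 ID@2 stall=0 (-) EX@3 MEM@4 WB@5
I1 sub r2 <- r1,r1: IF@2 ID@3 stall=2 (RAW on I0.r1 (WB@5)) EX@6 MEM@7 WB@8
I2 ld r3 <- r1: IF@3 ID@6 stall=0 (-) EX@7 MEM@8 WB@9
I3 mul r4 <- r1,r3: IF@6 ID@7 stall=2 (RAW on I2.r3 (WB@9)) EX@10 MEM@11 WB@12
I4 add r1 <- r5,r1: IF@7 ID@10 stall=0 (-) EX@11 MEM@12 WB@13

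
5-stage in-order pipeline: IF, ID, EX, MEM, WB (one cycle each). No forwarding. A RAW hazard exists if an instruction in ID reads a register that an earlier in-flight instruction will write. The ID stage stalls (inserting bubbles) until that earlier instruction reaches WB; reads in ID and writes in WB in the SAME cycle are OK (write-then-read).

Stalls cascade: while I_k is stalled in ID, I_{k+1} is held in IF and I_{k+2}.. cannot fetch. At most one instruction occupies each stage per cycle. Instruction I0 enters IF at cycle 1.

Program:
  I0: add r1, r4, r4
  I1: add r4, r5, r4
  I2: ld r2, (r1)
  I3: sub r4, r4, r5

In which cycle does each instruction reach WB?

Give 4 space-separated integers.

I0 add r1 <- r4,r4: IF@1 ID@2 stall=0 (-) EX@3 MEM@4 WB@5
I1 add r4 <- r5,r4: IF@2 ID@3 stall=0 (-) EX@4 MEM@5 WB@6
I2 ld r2 <- r1: IF@3 ID@4 stall=1 (RAW on I0.r1 (WB@5)) EX@6 MEM@7 WB@8
I3 sub r4 <- r4,r5: IF@4 ID@6 stall=0 (-) EX@7 MEM@8 WB@9

Answer: 5 6 8 9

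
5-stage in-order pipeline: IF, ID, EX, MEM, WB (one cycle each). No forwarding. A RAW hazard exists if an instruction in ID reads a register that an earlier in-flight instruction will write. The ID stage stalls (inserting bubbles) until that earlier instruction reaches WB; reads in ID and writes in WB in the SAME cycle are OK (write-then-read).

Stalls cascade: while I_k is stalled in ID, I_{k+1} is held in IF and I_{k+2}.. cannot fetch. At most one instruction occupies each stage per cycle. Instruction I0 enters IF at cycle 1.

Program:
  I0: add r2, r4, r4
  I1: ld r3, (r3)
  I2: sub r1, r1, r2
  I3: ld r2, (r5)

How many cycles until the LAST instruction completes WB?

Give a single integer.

I0 add r2 <- r4,r4: IF@1 ID@2 stall=0 (-) EX@3 MEM@4 WB@5
I1 ld r3 <- r3: IF@2 ID@3 stall=0 (-) EX@4 MEM@5 WB@6
I2 sub r1 <- r1,r2: IF@3 ID@4 stall=1 (RAW on I0.r2 (WB@5)) EX@6 MEM@7 WB@8
I3 ld r2 <- r5: IF@4 ID@6 stall=0 (-) EX@7 MEM@8 WB@9

Answer: 9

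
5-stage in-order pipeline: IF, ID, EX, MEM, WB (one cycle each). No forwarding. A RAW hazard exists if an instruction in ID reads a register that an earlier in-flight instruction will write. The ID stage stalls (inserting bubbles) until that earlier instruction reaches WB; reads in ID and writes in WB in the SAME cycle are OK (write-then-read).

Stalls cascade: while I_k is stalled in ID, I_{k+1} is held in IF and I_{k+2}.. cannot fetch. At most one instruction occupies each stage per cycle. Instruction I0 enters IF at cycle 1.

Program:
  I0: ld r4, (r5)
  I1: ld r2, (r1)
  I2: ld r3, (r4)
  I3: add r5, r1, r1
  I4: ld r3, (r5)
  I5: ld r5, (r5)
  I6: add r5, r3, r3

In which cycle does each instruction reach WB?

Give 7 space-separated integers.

Answer: 5 6 8 9 12 13 15

Derivation:
I0 ld r4 <- r5: IF@1 ID@2 stall=0 (-) EX@3 MEM@4 WB@5
I1 ld r2 <- r1: IF@2 ID@3 stall=0 (-) EX@4 MEM@5 WB@6
I2 ld r3 <- r4: IF@3 ID@4 stall=1 (RAW on I0.r4 (WB@5)) EX@6 MEM@7 WB@8
I3 add r5 <- r1,r1: IF@4 ID@6 stall=0 (-) EX@7 MEM@8 WB@9
I4 ld r3 <- r5: IF@6 ID@7 stall=2 (RAW on I3.r5 (WB@9)) EX@10 MEM@11 WB@12
I5 ld r5 <- r5: IF@7 ID@10 stall=0 (-) EX@11 MEM@12 WB@13
I6 add r5 <- r3,r3: IF@10 ID@11 stall=1 (RAW on I4.r3 (WB@12)) EX@13 MEM@14 WB@15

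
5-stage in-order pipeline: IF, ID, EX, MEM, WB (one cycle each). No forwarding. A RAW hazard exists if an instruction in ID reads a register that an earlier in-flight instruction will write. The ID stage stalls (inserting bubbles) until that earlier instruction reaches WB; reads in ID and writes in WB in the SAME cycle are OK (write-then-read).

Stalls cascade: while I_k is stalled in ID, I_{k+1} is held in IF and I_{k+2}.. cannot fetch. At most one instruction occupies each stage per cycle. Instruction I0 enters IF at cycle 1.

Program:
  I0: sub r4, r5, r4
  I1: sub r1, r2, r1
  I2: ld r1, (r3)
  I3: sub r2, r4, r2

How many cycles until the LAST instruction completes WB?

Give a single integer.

Answer: 8

Derivation:
I0 sub r4 <- r5,r4: IF@1 ID@2 stall=0 (-) EX@3 MEM@4 WB@5
I1 sub r1 <- r2,r1: IF@2 ID@3 stall=0 (-) EX@4 MEM@5 WB@6
I2 ld r1 <- r3: IF@3 ID@4 stall=0 (-) EX@5 MEM@6 WB@7
I3 sub r2 <- r4,r2: IF@4 ID@5 stall=0 (-) EX@6 MEM@7 WB@8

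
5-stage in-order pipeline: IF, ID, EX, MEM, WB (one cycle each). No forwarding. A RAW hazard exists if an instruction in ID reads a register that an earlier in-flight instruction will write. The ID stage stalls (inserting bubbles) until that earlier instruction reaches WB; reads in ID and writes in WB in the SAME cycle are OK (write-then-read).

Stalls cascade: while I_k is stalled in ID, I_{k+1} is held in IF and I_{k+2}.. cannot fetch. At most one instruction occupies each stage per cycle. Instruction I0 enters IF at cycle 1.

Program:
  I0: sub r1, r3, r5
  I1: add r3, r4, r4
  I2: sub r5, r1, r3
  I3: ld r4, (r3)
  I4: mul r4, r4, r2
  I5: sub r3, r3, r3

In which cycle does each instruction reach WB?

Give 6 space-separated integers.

I0 sub r1 <- r3,r5: IF@1 ID@2 stall=0 (-) EX@3 MEM@4 WB@5
I1 add r3 <- r4,r4: IF@2 ID@3 stall=0 (-) EX@4 MEM@5 WB@6
I2 sub r5 <- r1,r3: IF@3 ID@4 stall=2 (RAW on I1.r3 (WB@6)) EX@7 MEM@8 WB@9
I3 ld r4 <- r3: IF@4 ID@7 stall=0 (-) EX@8 MEM@9 WB@10
I4 mul r4 <- r4,r2: IF@7 ID@8 stall=2 (RAW on I3.r4 (WB@10)) EX@11 MEM@12 WB@13
I5 sub r3 <- r3,r3: IF@8 ID@11 stall=0 (-) EX@12 MEM@13 WB@14

Answer: 5 6 9 10 13 14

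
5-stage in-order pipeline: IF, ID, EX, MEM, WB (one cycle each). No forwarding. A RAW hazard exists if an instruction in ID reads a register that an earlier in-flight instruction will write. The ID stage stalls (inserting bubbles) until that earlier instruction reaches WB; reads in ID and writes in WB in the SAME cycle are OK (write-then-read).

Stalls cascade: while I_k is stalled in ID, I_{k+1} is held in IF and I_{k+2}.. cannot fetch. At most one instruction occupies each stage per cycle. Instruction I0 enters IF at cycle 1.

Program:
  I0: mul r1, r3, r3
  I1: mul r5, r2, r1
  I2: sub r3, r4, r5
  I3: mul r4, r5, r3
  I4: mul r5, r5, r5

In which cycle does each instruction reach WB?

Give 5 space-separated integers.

I0 mul r1 <- r3,r3: IF@1 ID@2 stall=0 (-) EX@3 MEM@4 WB@5
I1 mul r5 <- r2,r1: IF@2 ID@3 stall=2 (RAW on I0.r1 (WB@5)) EX@6 MEM@7 WB@8
I2 sub r3 <- r4,r5: IF@3 ID@6 stall=2 (RAW on I1.r5 (WB@8)) EX@9 MEM@10 WB@11
I3 mul r4 <- r5,r3: IF@6 ID@9 stall=2 (RAW on I2.r3 (WB@11)) EX@12 MEM@13 WB@14
I4 mul r5 <- r5,r5: IF@9 ID@12 stall=0 (-) EX@13 MEM@14 WB@15

Answer: 5 8 11 14 15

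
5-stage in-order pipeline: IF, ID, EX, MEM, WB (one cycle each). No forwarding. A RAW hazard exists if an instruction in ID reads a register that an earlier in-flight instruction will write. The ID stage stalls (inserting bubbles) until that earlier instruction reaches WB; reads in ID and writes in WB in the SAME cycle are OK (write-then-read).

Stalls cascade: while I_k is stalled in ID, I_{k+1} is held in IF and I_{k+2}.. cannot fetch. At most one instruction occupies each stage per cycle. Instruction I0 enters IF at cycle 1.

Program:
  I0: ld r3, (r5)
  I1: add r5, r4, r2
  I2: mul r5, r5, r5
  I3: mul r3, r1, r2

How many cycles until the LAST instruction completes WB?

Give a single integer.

Answer: 10

Derivation:
I0 ld r3 <- r5: IF@1 ID@2 stall=0 (-) EX@3 MEM@4 WB@5
I1 add r5 <- r4,r2: IF@2 ID@3 stall=0 (-) EX@4 MEM@5 WB@6
I2 mul r5 <- r5,r5: IF@3 ID@4 stall=2 (RAW on I1.r5 (WB@6)) EX@7 MEM@8 WB@9
I3 mul r3 <- r1,r2: IF@4 ID@7 stall=0 (-) EX@8 MEM@9 WB@10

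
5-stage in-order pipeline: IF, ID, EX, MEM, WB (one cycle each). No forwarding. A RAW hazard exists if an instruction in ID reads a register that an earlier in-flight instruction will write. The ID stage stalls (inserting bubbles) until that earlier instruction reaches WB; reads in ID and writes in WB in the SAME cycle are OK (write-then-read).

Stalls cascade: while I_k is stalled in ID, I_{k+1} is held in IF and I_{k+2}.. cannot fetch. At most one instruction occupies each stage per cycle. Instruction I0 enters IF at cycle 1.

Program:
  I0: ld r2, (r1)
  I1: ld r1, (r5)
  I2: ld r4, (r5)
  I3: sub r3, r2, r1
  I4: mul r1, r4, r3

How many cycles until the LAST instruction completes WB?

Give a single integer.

I0 ld r2 <- r1: IF@1 ID@2 stall=0 (-) EX@3 MEM@4 WB@5
I1 ld r1 <- r5: IF@2 ID@3 stall=0 (-) EX@4 MEM@5 WB@6
I2 ld r4 <- r5: IF@3 ID@4 stall=0 (-) EX@5 MEM@6 WB@7
I3 sub r3 <- r2,r1: IF@4 ID@5 stall=1 (RAW on I1.r1 (WB@6)) EX@7 MEM@8 WB@9
I4 mul r1 <- r4,r3: IF@5 ID@7 stall=2 (RAW on I3.r3 (WB@9)) EX@10 MEM@11 WB@12

Answer: 12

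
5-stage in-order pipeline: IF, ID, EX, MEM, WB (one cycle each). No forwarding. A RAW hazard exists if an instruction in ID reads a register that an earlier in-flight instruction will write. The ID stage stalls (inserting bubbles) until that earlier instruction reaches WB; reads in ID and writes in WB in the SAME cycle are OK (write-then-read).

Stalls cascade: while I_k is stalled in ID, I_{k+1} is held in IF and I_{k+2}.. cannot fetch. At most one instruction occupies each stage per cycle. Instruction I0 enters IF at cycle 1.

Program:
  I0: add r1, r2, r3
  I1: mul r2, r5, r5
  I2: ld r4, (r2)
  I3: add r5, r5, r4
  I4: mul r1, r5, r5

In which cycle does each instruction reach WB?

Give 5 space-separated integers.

I0 add r1 <- r2,r3: IF@1 ID@2 stall=0 (-) EX@3 MEM@4 WB@5
I1 mul r2 <- r5,r5: IF@2 ID@3 stall=0 (-) EX@4 MEM@5 WB@6
I2 ld r4 <- r2: IF@3 ID@4 stall=2 (RAW on I1.r2 (WB@6)) EX@7 MEM@8 WB@9
I3 add r5 <- r5,r4: IF@4 ID@7 stall=2 (RAW on I2.r4 (WB@9)) EX@10 MEM@11 WB@12
I4 mul r1 <- r5,r5: IF@7 ID@10 stall=2 (RAW on I3.r5 (WB@12)) EX@13 MEM@14 WB@15

Answer: 5 6 9 12 15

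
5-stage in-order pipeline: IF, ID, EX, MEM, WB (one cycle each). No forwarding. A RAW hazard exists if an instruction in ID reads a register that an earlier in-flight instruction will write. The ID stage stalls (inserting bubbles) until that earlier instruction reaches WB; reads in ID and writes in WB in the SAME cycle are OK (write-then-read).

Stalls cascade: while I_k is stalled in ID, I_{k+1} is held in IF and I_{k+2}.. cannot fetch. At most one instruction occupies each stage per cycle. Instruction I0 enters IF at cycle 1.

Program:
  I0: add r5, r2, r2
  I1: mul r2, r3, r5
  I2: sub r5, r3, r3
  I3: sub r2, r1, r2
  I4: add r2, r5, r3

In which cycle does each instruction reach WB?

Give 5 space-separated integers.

I0 add r5 <- r2,r2: IF@1 ID@2 stall=0 (-) EX@3 MEM@4 WB@5
I1 mul r2 <- r3,r5: IF@2 ID@3 stall=2 (RAW on I0.r5 (WB@5)) EX@6 MEM@7 WB@8
I2 sub r5 <- r3,r3: IF@3 ID@6 stall=0 (-) EX@7 MEM@8 WB@9
I3 sub r2 <- r1,r2: IF@6 ID@7 stall=1 (RAW on I1.r2 (WB@8)) EX@9 MEM@10 WB@11
I4 add r2 <- r5,r3: IF@7 ID@9 stall=0 (-) EX@10 MEM@11 WB@12

Answer: 5 8 9 11 12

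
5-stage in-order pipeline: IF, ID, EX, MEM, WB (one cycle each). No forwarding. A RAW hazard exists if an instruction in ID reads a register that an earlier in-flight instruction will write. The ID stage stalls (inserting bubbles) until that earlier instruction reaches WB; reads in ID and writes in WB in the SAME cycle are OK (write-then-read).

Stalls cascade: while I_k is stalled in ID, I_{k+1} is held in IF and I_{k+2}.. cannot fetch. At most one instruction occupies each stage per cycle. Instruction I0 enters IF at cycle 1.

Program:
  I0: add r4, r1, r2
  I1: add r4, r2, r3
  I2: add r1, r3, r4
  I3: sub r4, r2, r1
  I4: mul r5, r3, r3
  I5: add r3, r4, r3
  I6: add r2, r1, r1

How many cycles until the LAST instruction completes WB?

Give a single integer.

Answer: 16

Derivation:
I0 add r4 <- r1,r2: IF@1 ID@2 stall=0 (-) EX@3 MEM@4 WB@5
I1 add r4 <- r2,r3: IF@2 ID@3 stall=0 (-) EX@4 MEM@5 WB@6
I2 add r1 <- r3,r4: IF@3 ID@4 stall=2 (RAW on I1.r4 (WB@6)) EX@7 MEM@8 WB@9
I3 sub r4 <- r2,r1: IF@4 ID@7 stall=2 (RAW on I2.r1 (WB@9)) EX@10 MEM@11 WB@12
I4 mul r5 <- r3,r3: IF@7 ID@10 stall=0 (-) EX@11 MEM@12 WB@13
I5 add r3 <- r4,r3: IF@10 ID@11 stall=1 (RAW on I3.r4 (WB@12)) EX@13 MEM@14 WB@15
I6 add r2 <- r1,r1: IF@11 ID@13 stall=0 (-) EX@14 MEM@15 WB@16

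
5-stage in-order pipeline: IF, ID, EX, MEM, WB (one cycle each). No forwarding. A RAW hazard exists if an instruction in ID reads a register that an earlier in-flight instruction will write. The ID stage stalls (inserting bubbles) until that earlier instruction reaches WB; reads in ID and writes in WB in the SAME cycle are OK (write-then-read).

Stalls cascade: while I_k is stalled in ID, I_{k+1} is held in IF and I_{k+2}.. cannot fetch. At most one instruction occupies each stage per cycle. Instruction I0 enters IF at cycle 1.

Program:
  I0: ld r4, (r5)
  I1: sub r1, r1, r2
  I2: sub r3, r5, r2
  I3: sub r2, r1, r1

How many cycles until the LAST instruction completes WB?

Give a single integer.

Answer: 9

Derivation:
I0 ld r4 <- r5: IF@1 ID@2 stall=0 (-) EX@3 MEM@4 WB@5
I1 sub r1 <- r1,r2: IF@2 ID@3 stall=0 (-) EX@4 MEM@5 WB@6
I2 sub r3 <- r5,r2: IF@3 ID@4 stall=0 (-) EX@5 MEM@6 WB@7
I3 sub r2 <- r1,r1: IF@4 ID@5 stall=1 (RAW on I1.r1 (WB@6)) EX@7 MEM@8 WB@9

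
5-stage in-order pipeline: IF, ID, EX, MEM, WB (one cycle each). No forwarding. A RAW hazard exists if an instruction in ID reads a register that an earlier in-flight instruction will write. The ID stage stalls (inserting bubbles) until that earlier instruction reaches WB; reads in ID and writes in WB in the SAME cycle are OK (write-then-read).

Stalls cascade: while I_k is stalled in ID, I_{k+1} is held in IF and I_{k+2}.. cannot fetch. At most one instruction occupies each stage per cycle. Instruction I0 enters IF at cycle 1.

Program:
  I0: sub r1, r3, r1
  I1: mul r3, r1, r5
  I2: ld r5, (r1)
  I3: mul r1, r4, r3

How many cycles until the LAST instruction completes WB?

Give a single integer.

I0 sub r1 <- r3,r1: IF@1 ID@2 stall=0 (-) EX@3 MEM@4 WB@5
I1 mul r3 <- r1,r5: IF@2 ID@3 stall=2 (RAW on I0.r1 (WB@5)) EX@6 MEM@7 WB@8
I2 ld r5 <- r1: IF@3 ID@6 stall=0 (-) EX@7 MEM@8 WB@9
I3 mul r1 <- r4,r3: IF@6 ID@7 stall=1 (RAW on I1.r3 (WB@8)) EX@9 MEM@10 WB@11

Answer: 11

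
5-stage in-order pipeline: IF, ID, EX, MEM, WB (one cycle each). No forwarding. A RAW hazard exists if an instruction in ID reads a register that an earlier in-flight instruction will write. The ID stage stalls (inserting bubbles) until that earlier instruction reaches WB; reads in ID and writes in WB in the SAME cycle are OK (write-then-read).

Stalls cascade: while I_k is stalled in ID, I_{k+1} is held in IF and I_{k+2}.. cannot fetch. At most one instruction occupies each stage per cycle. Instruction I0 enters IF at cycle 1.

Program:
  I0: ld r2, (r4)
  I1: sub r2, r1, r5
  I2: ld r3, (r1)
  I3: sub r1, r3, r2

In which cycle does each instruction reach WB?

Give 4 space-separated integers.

Answer: 5 6 7 10

Derivation:
I0 ld r2 <- r4: IF@1 ID@2 stall=0 (-) EX@3 MEM@4 WB@5
I1 sub r2 <- r1,r5: IF@2 ID@3 stall=0 (-) EX@4 MEM@5 WB@6
I2 ld r3 <- r1: IF@3 ID@4 stall=0 (-) EX@5 MEM@6 WB@7
I3 sub r1 <- r3,r2: IF@4 ID@5 stall=2 (RAW on I2.r3 (WB@7)) EX@8 MEM@9 WB@10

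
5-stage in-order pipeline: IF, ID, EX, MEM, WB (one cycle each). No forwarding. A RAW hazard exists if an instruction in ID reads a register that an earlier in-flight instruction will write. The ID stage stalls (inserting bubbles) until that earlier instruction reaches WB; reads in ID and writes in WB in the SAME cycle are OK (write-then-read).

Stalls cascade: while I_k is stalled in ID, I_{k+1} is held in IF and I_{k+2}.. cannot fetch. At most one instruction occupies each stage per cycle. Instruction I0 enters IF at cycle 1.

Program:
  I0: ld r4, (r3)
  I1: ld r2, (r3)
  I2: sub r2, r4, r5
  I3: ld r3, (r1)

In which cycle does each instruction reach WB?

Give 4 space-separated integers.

I0 ld r4 <- r3: IF@1 ID@2 stall=0 (-) EX@3 MEM@4 WB@5
I1 ld r2 <- r3: IF@2 ID@3 stall=0 (-) EX@4 MEM@5 WB@6
I2 sub r2 <- r4,r5: IF@3 ID@4 stall=1 (RAW on I0.r4 (WB@5)) EX@6 MEM@7 WB@8
I3 ld r3 <- r1: IF@4 ID@6 stall=0 (-) EX@7 MEM@8 WB@9

Answer: 5 6 8 9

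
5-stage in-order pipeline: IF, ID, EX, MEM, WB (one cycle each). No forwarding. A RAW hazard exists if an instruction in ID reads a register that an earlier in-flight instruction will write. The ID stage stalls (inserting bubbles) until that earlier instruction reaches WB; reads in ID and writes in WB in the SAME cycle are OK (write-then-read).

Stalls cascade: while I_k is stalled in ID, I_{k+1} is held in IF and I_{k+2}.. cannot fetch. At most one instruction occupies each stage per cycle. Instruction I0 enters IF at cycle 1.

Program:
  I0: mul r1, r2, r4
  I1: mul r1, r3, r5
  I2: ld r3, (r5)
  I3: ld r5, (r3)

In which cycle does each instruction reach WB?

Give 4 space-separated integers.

I0 mul r1 <- r2,r4: IF@1 ID@2 stall=0 (-) EX@3 MEM@4 WB@5
I1 mul r1 <- r3,r5: IF@2 ID@3 stall=0 (-) EX@4 MEM@5 WB@6
I2 ld r3 <- r5: IF@3 ID@4 stall=0 (-) EX@5 MEM@6 WB@7
I3 ld r5 <- r3: IF@4 ID@5 stall=2 (RAW on I2.r3 (WB@7)) EX@8 MEM@9 WB@10

Answer: 5 6 7 10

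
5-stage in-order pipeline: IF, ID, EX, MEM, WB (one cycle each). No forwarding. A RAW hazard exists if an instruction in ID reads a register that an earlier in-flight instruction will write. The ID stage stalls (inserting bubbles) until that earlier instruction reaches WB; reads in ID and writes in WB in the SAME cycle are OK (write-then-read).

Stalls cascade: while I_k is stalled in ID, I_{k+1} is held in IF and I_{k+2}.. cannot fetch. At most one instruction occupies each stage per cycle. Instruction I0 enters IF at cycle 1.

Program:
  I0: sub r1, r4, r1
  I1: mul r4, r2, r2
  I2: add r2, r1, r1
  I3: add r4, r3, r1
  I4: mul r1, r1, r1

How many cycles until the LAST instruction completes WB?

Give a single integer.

Answer: 10

Derivation:
I0 sub r1 <- r4,r1: IF@1 ID@2 stall=0 (-) EX@3 MEM@4 WB@5
I1 mul r4 <- r2,r2: IF@2 ID@3 stall=0 (-) EX@4 MEM@5 WB@6
I2 add r2 <- r1,r1: IF@3 ID@4 stall=1 (RAW on I0.r1 (WB@5)) EX@6 MEM@7 WB@8
I3 add r4 <- r3,r1: IF@4 ID@6 stall=0 (-) EX@7 MEM@8 WB@9
I4 mul r1 <- r1,r1: IF@6 ID@7 stall=0 (-) EX@8 MEM@9 WB@10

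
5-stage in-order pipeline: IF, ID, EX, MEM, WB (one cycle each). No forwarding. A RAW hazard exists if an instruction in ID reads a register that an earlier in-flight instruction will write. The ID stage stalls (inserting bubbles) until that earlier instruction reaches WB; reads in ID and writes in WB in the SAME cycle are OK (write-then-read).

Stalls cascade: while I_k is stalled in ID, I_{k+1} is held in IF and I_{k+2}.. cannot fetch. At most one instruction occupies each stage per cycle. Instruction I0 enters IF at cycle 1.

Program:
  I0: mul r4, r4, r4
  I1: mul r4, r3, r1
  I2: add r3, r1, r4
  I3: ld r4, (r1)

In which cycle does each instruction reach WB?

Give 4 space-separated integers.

Answer: 5 6 9 10

Derivation:
I0 mul r4 <- r4,r4: IF@1 ID@2 stall=0 (-) EX@3 MEM@4 WB@5
I1 mul r4 <- r3,r1: IF@2 ID@3 stall=0 (-) EX@4 MEM@5 WB@6
I2 add r3 <- r1,r4: IF@3 ID@4 stall=2 (RAW on I1.r4 (WB@6)) EX@7 MEM@8 WB@9
I3 ld r4 <- r1: IF@4 ID@7 stall=0 (-) EX@8 MEM@9 WB@10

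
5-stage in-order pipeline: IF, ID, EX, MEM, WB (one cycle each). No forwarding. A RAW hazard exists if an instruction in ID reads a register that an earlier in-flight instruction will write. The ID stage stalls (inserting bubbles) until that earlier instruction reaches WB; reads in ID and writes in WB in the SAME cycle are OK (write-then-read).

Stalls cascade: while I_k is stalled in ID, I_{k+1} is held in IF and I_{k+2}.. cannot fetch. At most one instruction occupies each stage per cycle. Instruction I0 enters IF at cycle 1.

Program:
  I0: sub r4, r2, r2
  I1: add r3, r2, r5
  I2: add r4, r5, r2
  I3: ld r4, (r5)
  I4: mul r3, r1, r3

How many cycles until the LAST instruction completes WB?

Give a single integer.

I0 sub r4 <- r2,r2: IF@1 ID@2 stall=0 (-) EX@3 MEM@4 WB@5
I1 add r3 <- r2,r5: IF@2 ID@3 stall=0 (-) EX@4 MEM@5 WB@6
I2 add r4 <- r5,r2: IF@3 ID@4 stall=0 (-) EX@5 MEM@6 WB@7
I3 ld r4 <- r5: IF@4 ID@5 stall=0 (-) EX@6 MEM@7 WB@8
I4 mul r3 <- r1,r3: IF@5 ID@6 stall=0 (-) EX@7 MEM@8 WB@9

Answer: 9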